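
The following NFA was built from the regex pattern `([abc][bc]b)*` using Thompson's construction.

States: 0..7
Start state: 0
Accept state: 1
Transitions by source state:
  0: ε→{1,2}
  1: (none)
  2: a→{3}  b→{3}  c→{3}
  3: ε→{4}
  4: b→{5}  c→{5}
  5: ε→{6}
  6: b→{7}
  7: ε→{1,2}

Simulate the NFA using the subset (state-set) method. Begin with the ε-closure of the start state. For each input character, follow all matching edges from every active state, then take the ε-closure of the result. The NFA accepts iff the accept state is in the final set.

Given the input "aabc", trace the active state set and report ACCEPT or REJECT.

initial (ε-close {0}): {0,1,2}
'a' @ 1: {3,4}
'a' @ 2: {}  — dead — no transitions
rest 'bc' ignored (set empty)
end set {} — state 1 not in

Answer: REJECT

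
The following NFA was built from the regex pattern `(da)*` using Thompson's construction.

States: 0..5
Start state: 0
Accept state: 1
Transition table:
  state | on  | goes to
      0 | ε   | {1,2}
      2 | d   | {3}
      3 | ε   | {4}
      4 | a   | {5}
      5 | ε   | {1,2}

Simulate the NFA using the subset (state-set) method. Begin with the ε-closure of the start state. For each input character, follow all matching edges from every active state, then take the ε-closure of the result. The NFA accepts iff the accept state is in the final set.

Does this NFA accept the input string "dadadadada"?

start: ε-closure({0}) = {0,1,2}
'd' @ 1: {3,4}
'a' @ 2: {1,2,5}  (accept∈set)
'd' @ 3: {3,4}
'a' @ 4: {1,2,5}  (accept∈set)
'd' @ 5: {3,4}
'a' @ 6: {1,2,5}  (accept∈set)
'd' @ 7: {3,4}
'a' @ 8: {1,2,5}  (accept∈set)
'd' @ 9: {3,4}
'a' @ 10: {1,2,5}  (accept∈set)
end set {1,2,5} — state 1 in

Answer: ACCEPT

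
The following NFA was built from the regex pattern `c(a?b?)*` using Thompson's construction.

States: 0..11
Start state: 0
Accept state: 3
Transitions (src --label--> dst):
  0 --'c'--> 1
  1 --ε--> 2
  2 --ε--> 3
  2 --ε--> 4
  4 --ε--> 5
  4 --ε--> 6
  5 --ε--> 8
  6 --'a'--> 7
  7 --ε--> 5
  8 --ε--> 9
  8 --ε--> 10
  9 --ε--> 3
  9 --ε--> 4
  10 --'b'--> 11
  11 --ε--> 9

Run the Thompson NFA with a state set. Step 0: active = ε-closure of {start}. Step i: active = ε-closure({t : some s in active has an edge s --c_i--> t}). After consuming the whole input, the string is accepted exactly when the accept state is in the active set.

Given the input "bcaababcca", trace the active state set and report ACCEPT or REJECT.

start: ε-closure({0}) = {0}
'b' @ 1: {}  — no active states
rest 'caababcca' ignored (set empty)
after full input: {}  (accept=3 not in)

Answer: REJECT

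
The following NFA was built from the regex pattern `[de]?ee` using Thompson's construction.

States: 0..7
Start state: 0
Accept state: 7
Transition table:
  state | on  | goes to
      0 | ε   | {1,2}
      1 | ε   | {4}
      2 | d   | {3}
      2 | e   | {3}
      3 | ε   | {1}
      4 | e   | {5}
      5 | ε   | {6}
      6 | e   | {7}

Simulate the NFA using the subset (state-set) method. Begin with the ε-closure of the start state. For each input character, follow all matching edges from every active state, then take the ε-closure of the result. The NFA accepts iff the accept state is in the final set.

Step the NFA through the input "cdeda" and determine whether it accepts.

Answer: REJECT

Steps:
initial (ε-close {0}): {0,1,2,4}
'c' @ 1: {}  — state set empty
rest 'deda' ignored (set empty)
end set {} — state 7 not in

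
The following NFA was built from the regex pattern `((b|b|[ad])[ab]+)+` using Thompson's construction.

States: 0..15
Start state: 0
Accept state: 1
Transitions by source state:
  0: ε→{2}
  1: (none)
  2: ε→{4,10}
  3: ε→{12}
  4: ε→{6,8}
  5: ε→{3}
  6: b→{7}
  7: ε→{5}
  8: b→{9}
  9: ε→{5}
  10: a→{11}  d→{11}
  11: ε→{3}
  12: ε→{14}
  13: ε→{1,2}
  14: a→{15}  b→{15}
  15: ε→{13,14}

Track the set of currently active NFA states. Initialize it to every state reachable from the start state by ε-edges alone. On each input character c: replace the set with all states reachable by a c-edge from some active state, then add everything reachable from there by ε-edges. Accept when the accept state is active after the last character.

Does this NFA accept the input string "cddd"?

Answer: REJECT

Derivation:
S₀ = ε-closure({0}) = {0,2,4,6,8,10}
'c' @ 1: {}  — state set empty
rest 'ddd' ignored (set empty)
final: {}; accept 1 not in set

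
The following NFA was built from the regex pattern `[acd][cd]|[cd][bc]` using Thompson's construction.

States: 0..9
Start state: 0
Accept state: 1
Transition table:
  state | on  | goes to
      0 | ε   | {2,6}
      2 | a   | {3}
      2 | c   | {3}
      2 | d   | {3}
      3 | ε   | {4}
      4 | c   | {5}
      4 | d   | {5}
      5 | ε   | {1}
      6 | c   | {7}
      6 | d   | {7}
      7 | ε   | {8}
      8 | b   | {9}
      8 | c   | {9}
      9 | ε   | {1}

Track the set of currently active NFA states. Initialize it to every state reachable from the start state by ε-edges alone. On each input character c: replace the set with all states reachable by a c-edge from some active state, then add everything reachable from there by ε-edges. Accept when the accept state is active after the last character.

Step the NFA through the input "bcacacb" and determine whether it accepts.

Answer: REJECT

Steps:
S₀ = ε-closure({0}) = {0,2,6}
'b' @ 1: {}  — state set empty
rest 'cacacb' ignored (set empty)
end set {} — state 1 not in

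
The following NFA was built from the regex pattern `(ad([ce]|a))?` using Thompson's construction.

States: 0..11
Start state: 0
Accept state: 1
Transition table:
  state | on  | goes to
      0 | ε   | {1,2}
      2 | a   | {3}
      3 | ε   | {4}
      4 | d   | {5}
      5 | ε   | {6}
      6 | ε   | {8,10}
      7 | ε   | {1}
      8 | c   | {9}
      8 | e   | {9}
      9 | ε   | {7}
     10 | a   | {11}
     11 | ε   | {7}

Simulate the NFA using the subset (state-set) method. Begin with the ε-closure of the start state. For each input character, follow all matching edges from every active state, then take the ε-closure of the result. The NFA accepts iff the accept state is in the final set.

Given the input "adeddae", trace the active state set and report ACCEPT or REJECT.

Answer: REJECT

Derivation:
initial (ε-close {0}): {0,1,2}
'a' @ 1: {3,4}
'd' @ 2: {5,6,8,10}
'e' @ 3: {1,7,9}  ✓accept
'd' @ 4: {}  — dead — no transitions
rest 'dae' ignored (set empty)
end set {} — state 1 not in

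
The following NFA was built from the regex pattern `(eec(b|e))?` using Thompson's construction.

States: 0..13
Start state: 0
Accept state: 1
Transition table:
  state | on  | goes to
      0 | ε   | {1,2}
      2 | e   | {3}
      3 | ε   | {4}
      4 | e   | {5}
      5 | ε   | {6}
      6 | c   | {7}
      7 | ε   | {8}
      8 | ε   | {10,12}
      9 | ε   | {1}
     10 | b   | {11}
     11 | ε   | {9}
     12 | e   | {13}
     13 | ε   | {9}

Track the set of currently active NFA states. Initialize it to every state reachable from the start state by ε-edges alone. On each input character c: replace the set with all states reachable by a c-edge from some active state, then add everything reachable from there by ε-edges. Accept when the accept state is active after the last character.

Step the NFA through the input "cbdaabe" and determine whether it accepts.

initial (ε-close {0}): {0,1,2}
'c' @ 1: {}  — state set empty
rest 'bdaabe' ignored (set empty)
end set {} — state 1 not in

Answer: REJECT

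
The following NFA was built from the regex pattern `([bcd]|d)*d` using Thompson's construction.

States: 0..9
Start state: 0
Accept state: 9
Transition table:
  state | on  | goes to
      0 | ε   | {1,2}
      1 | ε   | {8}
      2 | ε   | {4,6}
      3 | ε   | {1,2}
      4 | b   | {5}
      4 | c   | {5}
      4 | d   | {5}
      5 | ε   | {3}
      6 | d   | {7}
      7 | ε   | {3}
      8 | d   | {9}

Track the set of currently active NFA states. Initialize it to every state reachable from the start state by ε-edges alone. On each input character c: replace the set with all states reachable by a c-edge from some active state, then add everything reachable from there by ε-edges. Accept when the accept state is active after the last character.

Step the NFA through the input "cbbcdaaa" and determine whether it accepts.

Answer: REJECT

Steps:
initial (ε-close {0}): {0,1,2,4,6,8}
'c' @ 1: {1,2,3,4,5,6,8}
'b' @ 2: {1,2,3,4,5,6,8}
'b' @ 3: {1,2,3,4,5,6,8}
'c' @ 4: {1,2,3,4,5,6,8}
'd' @ 5: {1,2,3,4,5,6,7,8,9}  (accept∈set)
'a' @ 6: {}  — state set empty
rest 'aa' ignored (set empty)
after full input: {}  (accept=9 not in)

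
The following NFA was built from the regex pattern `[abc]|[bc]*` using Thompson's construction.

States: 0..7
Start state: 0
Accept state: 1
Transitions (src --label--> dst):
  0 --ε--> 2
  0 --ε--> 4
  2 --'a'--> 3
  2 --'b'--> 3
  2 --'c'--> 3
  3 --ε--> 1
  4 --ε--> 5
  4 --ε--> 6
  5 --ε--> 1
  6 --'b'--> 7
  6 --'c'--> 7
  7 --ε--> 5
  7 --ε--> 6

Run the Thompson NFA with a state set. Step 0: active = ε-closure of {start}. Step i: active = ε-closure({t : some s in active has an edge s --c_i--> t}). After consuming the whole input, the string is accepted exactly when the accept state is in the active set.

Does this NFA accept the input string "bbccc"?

start: ε-closure({0}) = {0,1,2,4,5,6}
'b' @ 1: {1,3,5,6,7}  [accepting]
'b' @ 2: {1,5,6,7}  [accepting]
'c' @ 3: {1,5,6,7}  [accepting]
'c' @ 4: {1,5,6,7}  [accepting]
'c' @ 5: {1,5,6,7}  [accepting]
after full input: {1,5,6,7}  (accept=1 in)

Answer: ACCEPT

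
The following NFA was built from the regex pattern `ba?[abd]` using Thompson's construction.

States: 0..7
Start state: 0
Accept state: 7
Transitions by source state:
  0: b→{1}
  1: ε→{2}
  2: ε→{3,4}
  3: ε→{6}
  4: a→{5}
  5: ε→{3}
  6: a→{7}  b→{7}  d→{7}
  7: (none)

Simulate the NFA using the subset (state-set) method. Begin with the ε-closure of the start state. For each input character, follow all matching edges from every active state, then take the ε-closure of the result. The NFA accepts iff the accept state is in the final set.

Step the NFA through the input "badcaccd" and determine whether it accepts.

Answer: REJECT

Steps:
initial (ε-close {0}): {0}
'b' @ 1: {1,2,3,4,6}
'a' @ 2: {3,5,6,7}  ✓accept
'd' @ 3: {7}  ✓accept
'c' @ 4: {}  — dead — no transitions
rest 'accd' ignored (set empty)
end set {} — state 7 not in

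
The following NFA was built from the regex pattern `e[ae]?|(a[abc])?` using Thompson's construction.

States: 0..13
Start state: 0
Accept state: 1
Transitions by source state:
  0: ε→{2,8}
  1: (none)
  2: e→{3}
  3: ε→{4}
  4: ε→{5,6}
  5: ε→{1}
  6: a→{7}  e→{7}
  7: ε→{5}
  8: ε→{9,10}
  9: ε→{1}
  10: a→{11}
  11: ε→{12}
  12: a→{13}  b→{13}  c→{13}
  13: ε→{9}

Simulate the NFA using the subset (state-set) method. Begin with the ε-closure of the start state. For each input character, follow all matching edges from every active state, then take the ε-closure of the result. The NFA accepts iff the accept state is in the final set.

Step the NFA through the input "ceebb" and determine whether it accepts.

S₀ = ε-closure({0}) = {0,1,2,8,9,10}
'c' @ 1: {}  — state set empty
rest 'eebb' ignored (set empty)
end set {} — state 1 not in

Answer: REJECT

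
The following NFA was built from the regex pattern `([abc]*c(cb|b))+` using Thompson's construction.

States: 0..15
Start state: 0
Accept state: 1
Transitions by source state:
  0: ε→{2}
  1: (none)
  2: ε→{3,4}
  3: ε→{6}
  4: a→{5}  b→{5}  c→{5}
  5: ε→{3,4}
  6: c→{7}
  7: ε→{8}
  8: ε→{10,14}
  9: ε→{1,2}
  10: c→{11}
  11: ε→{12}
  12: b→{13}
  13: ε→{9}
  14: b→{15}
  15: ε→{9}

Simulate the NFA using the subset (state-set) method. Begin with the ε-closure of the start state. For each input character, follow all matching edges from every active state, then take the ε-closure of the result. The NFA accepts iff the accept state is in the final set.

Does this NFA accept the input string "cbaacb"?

start: ε-closure({0}) = {0,2,3,4,6}
'c' @ 1: {3,4,5,6,7,8,10,14}
'b' @ 2: {1,2,3,4,5,6,9,15}  ✓accept
'a' @ 3: {3,4,5,6}
'a' @ 4: {3,4,5,6}
'c' @ 5: {3,4,5,6,7,8,10,14}
'b' @ 6: {1,2,3,4,5,6,9,15}  ✓accept
final: {1,2,3,4,5,6,9,15}; accept 1 in set

Answer: ACCEPT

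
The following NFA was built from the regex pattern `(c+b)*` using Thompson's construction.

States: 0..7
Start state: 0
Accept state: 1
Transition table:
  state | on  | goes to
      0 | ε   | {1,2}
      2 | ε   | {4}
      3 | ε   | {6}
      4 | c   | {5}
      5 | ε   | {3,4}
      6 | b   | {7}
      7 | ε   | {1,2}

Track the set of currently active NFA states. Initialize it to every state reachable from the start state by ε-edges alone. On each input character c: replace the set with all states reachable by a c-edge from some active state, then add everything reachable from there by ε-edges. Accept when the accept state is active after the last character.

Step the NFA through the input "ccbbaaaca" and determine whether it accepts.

Answer: REJECT

Derivation:
initial (ε-close {0}): {0,1,2,4}
'c' @ 1: {3,4,5,6}
'c' @ 2: {3,4,5,6}
'b' @ 3: {1,2,4,7}  ✓accept
'b' @ 4: {}  — dead — no transitions
rest 'aaaca' ignored (set empty)
after full input: {}  (accept=1 not in)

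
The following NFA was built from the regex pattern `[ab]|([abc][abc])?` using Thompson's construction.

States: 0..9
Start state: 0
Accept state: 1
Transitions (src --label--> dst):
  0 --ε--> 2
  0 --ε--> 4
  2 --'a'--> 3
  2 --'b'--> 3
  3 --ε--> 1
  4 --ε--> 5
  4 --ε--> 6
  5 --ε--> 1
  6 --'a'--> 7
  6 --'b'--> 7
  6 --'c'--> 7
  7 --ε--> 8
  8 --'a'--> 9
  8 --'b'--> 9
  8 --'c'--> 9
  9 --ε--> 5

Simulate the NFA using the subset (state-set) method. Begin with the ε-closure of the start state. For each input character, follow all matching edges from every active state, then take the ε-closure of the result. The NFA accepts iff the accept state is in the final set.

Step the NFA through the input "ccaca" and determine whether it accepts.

Answer: REJECT

Steps:
start: ε-closure({0}) = {0,1,2,4,5,6}
'c' @ 1: {7,8}
'c' @ 2: {1,5,9}  [accepting]
'a' @ 3: {}  — dead — no transitions
rest 'ca' ignored (set empty)
after full input: {}  (accept=1 not in)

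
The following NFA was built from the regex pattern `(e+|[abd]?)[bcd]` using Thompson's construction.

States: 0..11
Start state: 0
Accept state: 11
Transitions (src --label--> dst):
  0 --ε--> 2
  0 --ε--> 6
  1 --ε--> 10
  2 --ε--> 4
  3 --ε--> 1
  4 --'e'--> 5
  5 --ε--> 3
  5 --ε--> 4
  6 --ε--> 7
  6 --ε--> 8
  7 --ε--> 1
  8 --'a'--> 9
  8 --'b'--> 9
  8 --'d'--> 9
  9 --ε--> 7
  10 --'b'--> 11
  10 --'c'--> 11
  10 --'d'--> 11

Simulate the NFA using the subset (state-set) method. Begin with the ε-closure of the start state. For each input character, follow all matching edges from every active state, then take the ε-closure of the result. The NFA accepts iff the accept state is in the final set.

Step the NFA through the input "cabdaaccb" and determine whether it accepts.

Answer: REJECT

Trace:
start: ε-closure({0}) = {0,1,2,4,6,7,8,10}
'c' @ 1: {11}  ✓accept
'a' @ 2: {}  — state set empty
rest 'bdaaccb' ignored (set empty)
after full input: {}  (accept=11 not in)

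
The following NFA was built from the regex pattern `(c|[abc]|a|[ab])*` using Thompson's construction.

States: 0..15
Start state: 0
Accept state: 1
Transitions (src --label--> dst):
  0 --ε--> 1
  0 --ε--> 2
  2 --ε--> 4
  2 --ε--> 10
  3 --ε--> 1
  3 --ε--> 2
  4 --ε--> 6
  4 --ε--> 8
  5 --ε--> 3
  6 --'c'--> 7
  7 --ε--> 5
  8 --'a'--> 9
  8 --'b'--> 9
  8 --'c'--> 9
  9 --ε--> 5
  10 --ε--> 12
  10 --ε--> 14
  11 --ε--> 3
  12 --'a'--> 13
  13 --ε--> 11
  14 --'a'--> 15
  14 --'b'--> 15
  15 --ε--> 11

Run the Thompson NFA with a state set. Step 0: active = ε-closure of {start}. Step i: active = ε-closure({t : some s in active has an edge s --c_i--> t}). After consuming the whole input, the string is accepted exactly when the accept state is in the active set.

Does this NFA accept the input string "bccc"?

initial (ε-close {0}): {0,1,2,4,6,8,10,12,14}
'b' @ 1: {1,2,3,4,5,6,8,9,10,11,12,14,15}  ✓accept
'c' @ 2: {1,2,3,4,5,6,7,8,9,10,12,14}  ✓accept
'c' @ 3: {1,2,3,4,5,6,7,8,9,10,12,14}  ✓accept
'c' @ 4: {1,2,3,4,5,6,7,8,9,10,12,14}  ✓accept
end set {1,2,3,4,5,6,7,8,9,10,12,14} — state 1 in

Answer: ACCEPT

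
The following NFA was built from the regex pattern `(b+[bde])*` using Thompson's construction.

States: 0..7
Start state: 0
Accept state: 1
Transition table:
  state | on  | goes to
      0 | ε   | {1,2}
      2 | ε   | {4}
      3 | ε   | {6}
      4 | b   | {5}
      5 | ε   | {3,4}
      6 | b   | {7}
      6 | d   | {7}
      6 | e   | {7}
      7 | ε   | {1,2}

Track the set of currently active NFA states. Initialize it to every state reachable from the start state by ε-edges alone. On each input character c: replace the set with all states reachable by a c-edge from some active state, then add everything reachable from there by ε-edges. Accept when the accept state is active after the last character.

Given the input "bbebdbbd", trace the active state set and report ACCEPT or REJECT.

Answer: ACCEPT

Steps:
S₀ = ε-closure({0}) = {0,1,2,4}
'b' @ 1: {3,4,5,6}
'b' @ 2: {1,2,3,4,5,6,7}  ✓accept
'e' @ 3: {1,2,4,7}  ✓accept
'b' @ 4: {3,4,5,6}
'd' @ 5: {1,2,4,7}  ✓accept
'b' @ 6: {3,4,5,6}
'b' @ 7: {1,2,3,4,5,6,7}  ✓accept
'd' @ 8: {1,2,4,7}  ✓accept
end set {1,2,4,7} — state 1 in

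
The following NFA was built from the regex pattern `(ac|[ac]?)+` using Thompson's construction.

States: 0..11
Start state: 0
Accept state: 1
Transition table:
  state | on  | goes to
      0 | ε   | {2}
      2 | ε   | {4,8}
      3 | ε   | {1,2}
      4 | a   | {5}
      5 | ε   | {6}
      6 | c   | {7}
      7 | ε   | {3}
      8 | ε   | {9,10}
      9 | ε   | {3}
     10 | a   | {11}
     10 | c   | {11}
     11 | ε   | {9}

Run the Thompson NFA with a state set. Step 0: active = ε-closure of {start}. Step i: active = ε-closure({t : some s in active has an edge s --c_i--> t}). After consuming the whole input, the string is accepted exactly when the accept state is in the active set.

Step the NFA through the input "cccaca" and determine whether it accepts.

Answer: ACCEPT

Trace:
initial (ε-close {0}): {0,1,2,3,4,8,9,10}
'c' @ 1: {1,2,3,4,8,9,10,11}  (accept∈set)
'c' @ 2: {1,2,3,4,8,9,10,11}  (accept∈set)
'c' @ 3: {1,2,3,4,8,9,10,11}  (accept∈set)
'a' @ 4: {1,2,3,4,5,6,8,9,10,11}  (accept∈set)
'c' @ 5: {1,2,3,4,7,8,9,10,11}  (accept∈set)
'a' @ 6: {1,2,3,4,5,6,8,9,10,11}  (accept∈set)
end set {1,2,3,4,5,6,8,9,10,11} — state 1 in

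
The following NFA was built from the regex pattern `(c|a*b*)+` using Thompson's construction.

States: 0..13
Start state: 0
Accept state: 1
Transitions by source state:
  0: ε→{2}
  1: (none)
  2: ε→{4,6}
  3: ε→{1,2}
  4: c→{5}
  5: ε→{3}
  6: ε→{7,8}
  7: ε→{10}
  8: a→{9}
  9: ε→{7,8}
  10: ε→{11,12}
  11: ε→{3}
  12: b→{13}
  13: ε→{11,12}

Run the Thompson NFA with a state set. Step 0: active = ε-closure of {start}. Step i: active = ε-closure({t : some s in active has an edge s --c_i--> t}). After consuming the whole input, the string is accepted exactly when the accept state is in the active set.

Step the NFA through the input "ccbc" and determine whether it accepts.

Answer: ACCEPT

Steps:
S₀ = ε-closure({0}) = {0,1,2,3,4,6,7,8,10,11,12}
'c' @ 1: {1,2,3,4,5,6,7,8,10,11,12}  (accept∈set)
'c' @ 2: {1,2,3,4,5,6,7,8,10,11,12}  (accept∈set)
'b' @ 3: {1,2,3,4,6,7,8,10,11,12,13}  (accept∈set)
'c' @ 4: {1,2,3,4,5,6,7,8,10,11,12}  (accept∈set)
end set {1,2,3,4,5,6,7,8,10,11,12} — state 1 in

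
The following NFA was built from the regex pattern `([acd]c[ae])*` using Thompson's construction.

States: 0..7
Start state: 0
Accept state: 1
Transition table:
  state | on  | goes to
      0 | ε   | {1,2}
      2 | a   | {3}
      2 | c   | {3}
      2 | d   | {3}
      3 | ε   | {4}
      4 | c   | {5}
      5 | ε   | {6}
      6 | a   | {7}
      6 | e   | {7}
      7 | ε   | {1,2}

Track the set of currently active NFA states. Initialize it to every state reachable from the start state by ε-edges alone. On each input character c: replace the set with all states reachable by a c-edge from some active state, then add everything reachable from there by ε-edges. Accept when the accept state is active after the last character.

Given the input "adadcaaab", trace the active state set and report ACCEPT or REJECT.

Answer: REJECT

Trace:
S₀ = ε-closure({0}) = {0,1,2}
'a' @ 1: {3,4}
'd' @ 2: {}  — state set empty
rest 'adcaaab' ignored (set empty)
final: {}; accept 1 not in set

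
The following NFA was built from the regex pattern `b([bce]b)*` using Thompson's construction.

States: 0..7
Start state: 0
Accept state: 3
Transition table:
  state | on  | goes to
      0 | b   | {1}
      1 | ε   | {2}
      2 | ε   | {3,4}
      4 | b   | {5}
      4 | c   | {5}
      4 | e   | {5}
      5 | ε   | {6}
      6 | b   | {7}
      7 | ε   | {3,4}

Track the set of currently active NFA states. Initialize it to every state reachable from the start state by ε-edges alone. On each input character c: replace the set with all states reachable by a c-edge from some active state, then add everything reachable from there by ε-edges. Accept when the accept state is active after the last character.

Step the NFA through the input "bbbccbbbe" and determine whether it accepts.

Answer: REJECT

Derivation:
S₀ = ε-closure({0}) = {0}
'b' @ 1: {1,2,3,4}  (accept∈set)
'b' @ 2: {5,6}
'b' @ 3: {3,4,7}  (accept∈set)
'c' @ 4: {5,6}
'c' @ 5: {}  — dead — no transitions
rest 'bbbe' ignored (set empty)
final: {}; accept 3 not in set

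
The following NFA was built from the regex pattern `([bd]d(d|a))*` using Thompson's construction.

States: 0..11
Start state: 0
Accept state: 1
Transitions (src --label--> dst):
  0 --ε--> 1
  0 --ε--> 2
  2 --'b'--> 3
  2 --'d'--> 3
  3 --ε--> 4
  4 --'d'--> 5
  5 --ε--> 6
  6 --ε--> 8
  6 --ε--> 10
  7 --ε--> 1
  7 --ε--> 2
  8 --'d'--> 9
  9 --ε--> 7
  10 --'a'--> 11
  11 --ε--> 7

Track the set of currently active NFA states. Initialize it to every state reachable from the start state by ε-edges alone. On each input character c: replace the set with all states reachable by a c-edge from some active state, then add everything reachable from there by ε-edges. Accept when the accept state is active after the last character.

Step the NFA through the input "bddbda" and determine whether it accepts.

Answer: ACCEPT

Trace:
initial (ε-close {0}): {0,1,2}
'b' @ 1: {3,4}
'd' @ 2: {5,6,8,10}
'd' @ 3: {1,2,7,9}  [accepting]
'b' @ 4: {3,4}
'd' @ 5: {5,6,8,10}
'a' @ 6: {1,2,7,11}  [accepting]
final: {1,2,7,11}; accept 1 in set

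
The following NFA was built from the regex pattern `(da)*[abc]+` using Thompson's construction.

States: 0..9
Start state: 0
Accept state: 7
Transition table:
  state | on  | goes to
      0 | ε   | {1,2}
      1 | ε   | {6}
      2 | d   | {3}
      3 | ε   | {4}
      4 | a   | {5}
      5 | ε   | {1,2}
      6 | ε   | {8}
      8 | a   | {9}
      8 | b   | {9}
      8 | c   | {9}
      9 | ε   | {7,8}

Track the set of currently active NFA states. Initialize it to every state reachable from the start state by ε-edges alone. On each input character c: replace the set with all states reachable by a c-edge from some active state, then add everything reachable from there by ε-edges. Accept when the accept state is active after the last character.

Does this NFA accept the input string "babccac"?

Answer: ACCEPT

Derivation:
S₀ = ε-closure({0}) = {0,1,2,6,8}
'b' @ 1: {7,8,9}  [accepting]
'a' @ 2: {7,8,9}  [accepting]
'b' @ 3: {7,8,9}  [accepting]
'c' @ 4: {7,8,9}  [accepting]
'c' @ 5: {7,8,9}  [accepting]
'a' @ 6: {7,8,9}  [accepting]
'c' @ 7: {7,8,9}  [accepting]
final: {7,8,9}; accept 7 in set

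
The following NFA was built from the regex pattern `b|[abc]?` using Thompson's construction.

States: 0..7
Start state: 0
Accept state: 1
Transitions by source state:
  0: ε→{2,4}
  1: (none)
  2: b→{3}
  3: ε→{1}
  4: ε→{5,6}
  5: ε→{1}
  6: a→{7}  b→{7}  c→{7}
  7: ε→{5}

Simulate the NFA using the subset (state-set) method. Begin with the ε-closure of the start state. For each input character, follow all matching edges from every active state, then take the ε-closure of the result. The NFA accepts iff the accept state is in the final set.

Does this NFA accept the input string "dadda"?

start: ε-closure({0}) = {0,1,2,4,5,6}
'd' @ 1: {}  — state set empty
rest 'adda' ignored (set empty)
end set {} — state 1 not in

Answer: REJECT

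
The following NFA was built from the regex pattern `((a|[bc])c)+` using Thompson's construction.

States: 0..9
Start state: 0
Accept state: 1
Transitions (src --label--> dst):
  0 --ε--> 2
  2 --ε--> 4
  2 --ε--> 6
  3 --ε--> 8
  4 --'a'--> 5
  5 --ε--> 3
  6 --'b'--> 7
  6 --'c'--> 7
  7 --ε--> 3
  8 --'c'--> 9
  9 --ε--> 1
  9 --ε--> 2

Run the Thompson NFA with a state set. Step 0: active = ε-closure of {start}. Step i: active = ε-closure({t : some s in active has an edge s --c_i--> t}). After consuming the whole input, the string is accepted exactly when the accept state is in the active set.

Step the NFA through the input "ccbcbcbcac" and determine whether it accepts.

Answer: ACCEPT

Trace:
initial (ε-close {0}): {0,2,4,6}
'c' @ 1: {3,7,8}
'c' @ 2: {1,2,4,6,9}  ✓accept
'b' @ 3: {3,7,8}
'c' @ 4: {1,2,4,6,9}  ✓accept
'b' @ 5: {3,7,8}
'c' @ 6: {1,2,4,6,9}  ✓accept
'b' @ 7: {3,7,8}
'c' @ 8: {1,2,4,6,9}  ✓accept
'a' @ 9: {3,5,8}
'c' @ 10: {1,2,4,6,9}  ✓accept
final: {1,2,4,6,9}; accept 1 in set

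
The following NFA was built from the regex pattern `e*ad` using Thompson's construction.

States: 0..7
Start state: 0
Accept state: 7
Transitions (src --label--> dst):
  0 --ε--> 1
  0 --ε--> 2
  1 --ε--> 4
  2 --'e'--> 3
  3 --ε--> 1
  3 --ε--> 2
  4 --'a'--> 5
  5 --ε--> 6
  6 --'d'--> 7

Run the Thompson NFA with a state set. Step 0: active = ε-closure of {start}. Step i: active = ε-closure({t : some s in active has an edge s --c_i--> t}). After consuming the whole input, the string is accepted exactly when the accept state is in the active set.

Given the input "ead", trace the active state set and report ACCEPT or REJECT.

initial (ε-close {0}): {0,1,2,4}
'e' @ 1: {1,2,3,4}
'a' @ 2: {5,6}
'd' @ 3: {7}  [accepting]
end set {7} — state 7 in

Answer: ACCEPT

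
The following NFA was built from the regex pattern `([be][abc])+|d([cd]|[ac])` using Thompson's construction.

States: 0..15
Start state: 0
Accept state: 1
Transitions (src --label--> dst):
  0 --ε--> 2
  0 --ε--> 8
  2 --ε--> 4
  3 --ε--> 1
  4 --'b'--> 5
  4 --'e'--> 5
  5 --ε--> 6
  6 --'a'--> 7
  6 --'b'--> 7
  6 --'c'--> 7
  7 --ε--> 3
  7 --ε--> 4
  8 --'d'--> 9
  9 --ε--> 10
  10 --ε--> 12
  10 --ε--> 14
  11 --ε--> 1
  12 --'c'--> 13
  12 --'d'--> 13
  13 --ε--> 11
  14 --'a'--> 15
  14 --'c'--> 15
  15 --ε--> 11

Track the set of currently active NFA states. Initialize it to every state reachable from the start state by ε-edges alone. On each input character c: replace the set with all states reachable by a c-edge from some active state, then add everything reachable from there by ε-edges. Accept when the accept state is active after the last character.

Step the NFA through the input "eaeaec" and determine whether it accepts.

Answer: ACCEPT

Trace:
initial (ε-close {0}): {0,2,4,8}
'e' @ 1: {5,6}
'a' @ 2: {1,3,4,7}  (accept∈set)
'e' @ 3: {5,6}
'a' @ 4: {1,3,4,7}  (accept∈set)
'e' @ 5: {5,6}
'c' @ 6: {1,3,4,7}  (accept∈set)
after full input: {1,3,4,7}  (accept=1 in)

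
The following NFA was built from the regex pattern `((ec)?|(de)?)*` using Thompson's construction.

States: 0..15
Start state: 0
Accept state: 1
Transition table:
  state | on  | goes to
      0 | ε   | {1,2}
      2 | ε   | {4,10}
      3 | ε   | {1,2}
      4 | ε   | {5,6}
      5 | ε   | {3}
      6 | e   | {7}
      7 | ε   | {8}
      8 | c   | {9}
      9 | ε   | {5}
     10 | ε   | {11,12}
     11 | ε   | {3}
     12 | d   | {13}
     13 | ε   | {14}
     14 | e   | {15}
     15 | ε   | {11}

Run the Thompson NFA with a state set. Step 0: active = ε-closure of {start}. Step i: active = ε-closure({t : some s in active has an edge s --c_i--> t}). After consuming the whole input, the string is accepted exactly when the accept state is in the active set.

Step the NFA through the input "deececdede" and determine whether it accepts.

Answer: ACCEPT

Derivation:
start: ε-closure({0}) = {0,1,2,3,4,5,6,10,11,12}
'd' @ 1: {13,14}
'e' @ 2: {1,2,3,4,5,6,10,11,12,15}  [accepting]
'e' @ 3: {7,8}
'c' @ 4: {1,2,3,4,5,6,9,10,11,12}  [accepting]
'e' @ 5: {7,8}
'c' @ 6: {1,2,3,4,5,6,9,10,11,12}  [accepting]
'd' @ 7: {13,14}
'e' @ 8: {1,2,3,4,5,6,10,11,12,15}  [accepting]
'd' @ 9: {13,14}
'e' @ 10: {1,2,3,4,5,6,10,11,12,15}  [accepting]
end set {1,2,3,4,5,6,10,11,12,15} — state 1 in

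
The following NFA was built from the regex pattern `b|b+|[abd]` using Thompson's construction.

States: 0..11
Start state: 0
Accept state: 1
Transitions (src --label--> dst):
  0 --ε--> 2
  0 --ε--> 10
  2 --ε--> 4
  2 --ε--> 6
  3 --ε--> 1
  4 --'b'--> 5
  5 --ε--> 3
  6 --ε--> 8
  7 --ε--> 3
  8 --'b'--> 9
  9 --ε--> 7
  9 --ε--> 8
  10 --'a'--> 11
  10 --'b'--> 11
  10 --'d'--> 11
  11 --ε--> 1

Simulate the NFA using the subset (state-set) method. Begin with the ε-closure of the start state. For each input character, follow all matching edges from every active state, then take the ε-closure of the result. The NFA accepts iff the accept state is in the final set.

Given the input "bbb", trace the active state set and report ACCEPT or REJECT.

Answer: ACCEPT

Steps:
S₀ = ε-closure({0}) = {0,2,4,6,8,10}
'b' @ 1: {1,3,5,7,8,9,11}  (accept∈set)
'b' @ 2: {1,3,7,8,9}  (accept∈set)
'b' @ 3: {1,3,7,8,9}  (accept∈set)
after full input: {1,3,7,8,9}  (accept=1 in)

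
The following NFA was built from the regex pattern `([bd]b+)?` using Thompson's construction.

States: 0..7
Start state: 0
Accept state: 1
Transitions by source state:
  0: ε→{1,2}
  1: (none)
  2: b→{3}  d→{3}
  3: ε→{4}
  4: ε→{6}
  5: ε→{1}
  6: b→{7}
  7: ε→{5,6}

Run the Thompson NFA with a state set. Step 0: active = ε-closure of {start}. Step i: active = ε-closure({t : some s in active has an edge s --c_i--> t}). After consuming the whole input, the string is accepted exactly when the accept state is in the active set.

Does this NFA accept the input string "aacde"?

Answer: REJECT

Trace:
initial (ε-close {0}): {0,1,2}
'a' @ 1: {}  — dead — no transitions
rest 'acde' ignored (set empty)
after full input: {}  (accept=1 not in)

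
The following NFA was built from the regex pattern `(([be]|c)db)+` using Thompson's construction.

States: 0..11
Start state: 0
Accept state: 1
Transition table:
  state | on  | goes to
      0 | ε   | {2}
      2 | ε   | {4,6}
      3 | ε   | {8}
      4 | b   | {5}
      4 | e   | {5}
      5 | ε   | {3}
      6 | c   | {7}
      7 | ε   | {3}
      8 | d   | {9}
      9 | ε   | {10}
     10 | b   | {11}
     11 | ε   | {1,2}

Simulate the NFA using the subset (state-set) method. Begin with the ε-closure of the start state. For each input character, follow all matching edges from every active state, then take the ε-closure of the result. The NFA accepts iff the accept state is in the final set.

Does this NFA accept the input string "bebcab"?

start: ε-closure({0}) = {0,2,4,6}
'b' @ 1: {3,5,8}
'e' @ 2: {}  — no active states
rest 'bcab' ignored (set empty)
after full input: {}  (accept=1 not in)

Answer: REJECT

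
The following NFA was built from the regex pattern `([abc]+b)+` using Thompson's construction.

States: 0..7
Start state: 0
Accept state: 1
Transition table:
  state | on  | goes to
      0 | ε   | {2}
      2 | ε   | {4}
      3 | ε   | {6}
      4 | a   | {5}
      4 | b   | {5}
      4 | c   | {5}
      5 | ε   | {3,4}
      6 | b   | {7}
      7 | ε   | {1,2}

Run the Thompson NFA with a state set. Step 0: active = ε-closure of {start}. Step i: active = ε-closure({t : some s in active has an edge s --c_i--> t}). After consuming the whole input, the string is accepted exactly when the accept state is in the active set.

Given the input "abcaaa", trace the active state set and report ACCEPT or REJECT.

Answer: REJECT

Trace:
initial (ε-close {0}): {0,2,4}
'a' @ 1: {3,4,5,6}
'b' @ 2: {1,2,3,4,5,6,7}  ✓accept
'c' @ 3: {3,4,5,6}
'a' @ 4: {3,4,5,6}
'a' @ 5: {3,4,5,6}
'a' @ 6: {3,4,5,6}
final: {3,4,5,6}; accept 1 not in set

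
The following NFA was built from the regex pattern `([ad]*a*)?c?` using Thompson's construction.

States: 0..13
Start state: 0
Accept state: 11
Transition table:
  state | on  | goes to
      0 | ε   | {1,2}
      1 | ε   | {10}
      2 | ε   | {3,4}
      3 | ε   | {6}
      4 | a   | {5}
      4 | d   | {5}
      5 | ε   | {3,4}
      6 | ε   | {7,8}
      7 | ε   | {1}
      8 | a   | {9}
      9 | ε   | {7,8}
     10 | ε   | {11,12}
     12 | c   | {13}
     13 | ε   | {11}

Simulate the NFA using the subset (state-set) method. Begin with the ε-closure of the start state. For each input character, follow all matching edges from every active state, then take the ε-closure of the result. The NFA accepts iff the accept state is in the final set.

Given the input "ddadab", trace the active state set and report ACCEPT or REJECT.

Answer: REJECT

Trace:
start: ε-closure({0}) = {0,1,2,3,4,6,7,8,10,11,12}
'd' @ 1: {1,3,4,5,6,7,8,10,11,12}  (accept∈set)
'd' @ 2: {1,3,4,5,6,7,8,10,11,12}  (accept∈set)
'a' @ 3: {1,3,4,5,6,7,8,9,10,11,12}  (accept∈set)
'd' @ 4: {1,3,4,5,6,7,8,10,11,12}  (accept∈set)
'a' @ 5: {1,3,4,5,6,7,8,9,10,11,12}  (accept∈set)
'b' @ 6: {}  — dead — no transitions
end set {} — state 11 not in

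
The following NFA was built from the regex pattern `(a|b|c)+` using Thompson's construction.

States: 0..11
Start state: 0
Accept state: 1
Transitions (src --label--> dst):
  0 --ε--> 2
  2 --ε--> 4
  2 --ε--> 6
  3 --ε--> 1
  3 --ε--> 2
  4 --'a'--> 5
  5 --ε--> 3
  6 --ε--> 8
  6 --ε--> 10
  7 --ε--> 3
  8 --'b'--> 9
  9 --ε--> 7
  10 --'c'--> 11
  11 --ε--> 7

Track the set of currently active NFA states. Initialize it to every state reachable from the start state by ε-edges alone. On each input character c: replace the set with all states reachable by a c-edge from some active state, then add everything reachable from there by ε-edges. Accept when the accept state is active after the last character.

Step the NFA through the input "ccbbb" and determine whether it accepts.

S₀ = ε-closure({0}) = {0,2,4,6,8,10}
'c' @ 1: {1,2,3,4,6,7,8,10,11}  (accept∈set)
'c' @ 2: {1,2,3,4,6,7,8,10,11}  (accept∈set)
'b' @ 3: {1,2,3,4,6,7,8,9,10}  (accept∈set)
'b' @ 4: {1,2,3,4,6,7,8,9,10}  (accept∈set)
'b' @ 5: {1,2,3,4,6,7,8,9,10}  (accept∈set)
after full input: {1,2,3,4,6,7,8,9,10}  (accept=1 in)

Answer: ACCEPT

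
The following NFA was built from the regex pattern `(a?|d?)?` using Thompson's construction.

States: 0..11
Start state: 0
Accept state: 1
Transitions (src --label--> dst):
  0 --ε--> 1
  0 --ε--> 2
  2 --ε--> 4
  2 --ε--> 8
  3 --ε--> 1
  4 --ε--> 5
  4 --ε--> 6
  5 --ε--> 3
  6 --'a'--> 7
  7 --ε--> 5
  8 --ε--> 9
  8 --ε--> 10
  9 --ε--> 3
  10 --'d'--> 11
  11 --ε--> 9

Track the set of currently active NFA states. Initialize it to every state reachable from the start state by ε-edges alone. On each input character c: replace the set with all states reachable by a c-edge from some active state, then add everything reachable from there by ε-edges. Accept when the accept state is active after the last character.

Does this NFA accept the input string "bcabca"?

start: ε-closure({0}) = {0,1,2,3,4,5,6,8,9,10}
'b' @ 1: {}  — no active states
rest 'cabca' ignored (set empty)
end set {} — state 1 not in

Answer: REJECT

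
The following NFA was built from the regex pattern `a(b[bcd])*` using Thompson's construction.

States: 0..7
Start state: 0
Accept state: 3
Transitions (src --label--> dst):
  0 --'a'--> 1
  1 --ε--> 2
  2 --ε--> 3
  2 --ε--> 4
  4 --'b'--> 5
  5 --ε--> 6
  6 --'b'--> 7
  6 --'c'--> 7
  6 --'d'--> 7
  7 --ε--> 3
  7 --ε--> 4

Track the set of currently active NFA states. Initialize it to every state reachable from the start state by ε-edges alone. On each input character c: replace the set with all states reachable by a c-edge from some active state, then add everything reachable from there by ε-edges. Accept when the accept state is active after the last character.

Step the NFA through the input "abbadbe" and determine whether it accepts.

Answer: REJECT

Steps:
S₀ = ε-closure({0}) = {0}
'a' @ 1: {1,2,3,4}  ✓accept
'b' @ 2: {5,6}
'b' @ 3: {3,4,7}  ✓accept
'a' @ 4: {}  — no active states
rest 'dbe' ignored (set empty)
after full input: {}  (accept=3 not in)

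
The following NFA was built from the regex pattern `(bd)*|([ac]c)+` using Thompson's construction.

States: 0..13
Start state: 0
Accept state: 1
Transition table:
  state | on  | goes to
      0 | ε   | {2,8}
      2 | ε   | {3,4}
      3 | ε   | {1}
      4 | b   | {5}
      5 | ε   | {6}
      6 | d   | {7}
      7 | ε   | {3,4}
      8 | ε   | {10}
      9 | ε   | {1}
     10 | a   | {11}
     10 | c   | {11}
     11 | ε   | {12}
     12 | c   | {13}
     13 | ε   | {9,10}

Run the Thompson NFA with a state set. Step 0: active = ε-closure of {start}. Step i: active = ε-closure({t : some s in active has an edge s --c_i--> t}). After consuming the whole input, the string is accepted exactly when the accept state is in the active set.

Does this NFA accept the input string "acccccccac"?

Answer: ACCEPT

Trace:
start: ε-closure({0}) = {0,1,2,3,4,8,10}
'a' @ 1: {11,12}
'c' @ 2: {1,9,10,13}  [accepting]
'c' @ 3: {11,12}
'c' @ 4: {1,9,10,13}  [accepting]
'c' @ 5: {11,12}
'c' @ 6: {1,9,10,13}  [accepting]
'c' @ 7: {11,12}
'c' @ 8: {1,9,10,13}  [accepting]
'a' @ 9: {11,12}
'c' @ 10: {1,9,10,13}  [accepting]
end set {1,9,10,13} — state 1 in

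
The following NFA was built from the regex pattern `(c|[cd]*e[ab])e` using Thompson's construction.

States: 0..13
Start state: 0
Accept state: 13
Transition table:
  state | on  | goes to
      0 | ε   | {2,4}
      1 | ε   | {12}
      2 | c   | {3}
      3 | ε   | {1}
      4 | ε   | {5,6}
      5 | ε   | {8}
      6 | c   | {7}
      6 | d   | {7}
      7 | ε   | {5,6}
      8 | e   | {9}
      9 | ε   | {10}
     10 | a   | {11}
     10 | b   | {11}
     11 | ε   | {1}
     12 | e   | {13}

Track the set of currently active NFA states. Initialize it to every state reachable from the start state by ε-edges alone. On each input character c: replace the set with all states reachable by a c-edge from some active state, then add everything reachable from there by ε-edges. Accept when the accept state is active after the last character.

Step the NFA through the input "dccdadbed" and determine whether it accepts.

initial (ε-close {0}): {0,2,4,5,6,8}
'd' @ 1: {5,6,7,8}
'c' @ 2: {5,6,7,8}
'c' @ 3: {5,6,7,8}
'd' @ 4: {5,6,7,8}
'a' @ 5: {}  — dead — no transitions
rest 'dbed' ignored (set empty)
after full input: {}  (accept=13 not in)

Answer: REJECT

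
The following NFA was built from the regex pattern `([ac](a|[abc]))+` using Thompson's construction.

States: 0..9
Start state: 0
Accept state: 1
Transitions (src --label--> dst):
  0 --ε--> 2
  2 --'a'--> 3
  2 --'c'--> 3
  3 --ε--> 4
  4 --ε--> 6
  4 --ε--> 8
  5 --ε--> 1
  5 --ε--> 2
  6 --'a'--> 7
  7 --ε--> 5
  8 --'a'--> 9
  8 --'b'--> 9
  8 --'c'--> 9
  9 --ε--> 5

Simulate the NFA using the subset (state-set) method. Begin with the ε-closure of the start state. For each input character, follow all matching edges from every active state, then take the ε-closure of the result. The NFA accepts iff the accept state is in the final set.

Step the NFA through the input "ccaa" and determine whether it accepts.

initial (ε-close {0}): {0,2}
'c' @ 1: {3,4,6,8}
'c' @ 2: {1,2,5,9}  (accept∈set)
'a' @ 3: {3,4,6,8}
'a' @ 4: {1,2,5,7,9}  (accept∈set)
final: {1,2,5,7,9}; accept 1 in set

Answer: ACCEPT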